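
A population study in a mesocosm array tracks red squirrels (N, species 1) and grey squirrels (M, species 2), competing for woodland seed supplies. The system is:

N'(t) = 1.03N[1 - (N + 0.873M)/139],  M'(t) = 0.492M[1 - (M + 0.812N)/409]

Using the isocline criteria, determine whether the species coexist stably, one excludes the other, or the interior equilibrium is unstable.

Compare the nullcline intercepts: K1/α12 = 139/0.873 = 159 < K2 = 409; K2/α21 = 409/0.812 = 504 > K1 = 139.
Since the inequalities point opposite ways, species 2 can invade but species 1 cannot.

species 2 excludes species 1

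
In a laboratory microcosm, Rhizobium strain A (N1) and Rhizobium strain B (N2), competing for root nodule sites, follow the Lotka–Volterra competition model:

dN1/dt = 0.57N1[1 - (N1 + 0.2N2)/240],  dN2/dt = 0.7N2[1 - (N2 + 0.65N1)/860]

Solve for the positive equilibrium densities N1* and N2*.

N1* ≈ 78.2, N2* ≈ 809

Setting both brackets to zero gives the nullclines N1 + 0.2N2 = 240 and 0.65N1 + N2 = 860.
Substituting N2 = 860 - 0.65N1 into the first: N1(1 - 0.2·0.65) = 240 - 0.2·860.
So N1* = 68/0.87 = 78.2, and then N2* = 860 - 0.65·78.2 = 809.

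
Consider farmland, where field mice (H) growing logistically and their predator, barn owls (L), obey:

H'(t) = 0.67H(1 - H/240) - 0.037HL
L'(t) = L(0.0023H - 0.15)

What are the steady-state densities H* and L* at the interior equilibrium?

From dL/dt = 0 with L > 0: 0.0023H* = 0.15, so H* = 65.2.
Substitute into dH/dt = 0: 0.67(1 - 65.2/240) = 0.037L*.
The bracket is 0.728, giving L* = 0.488/0.037 = 13.2.

H* ≈ 65.2, L* ≈ 13.2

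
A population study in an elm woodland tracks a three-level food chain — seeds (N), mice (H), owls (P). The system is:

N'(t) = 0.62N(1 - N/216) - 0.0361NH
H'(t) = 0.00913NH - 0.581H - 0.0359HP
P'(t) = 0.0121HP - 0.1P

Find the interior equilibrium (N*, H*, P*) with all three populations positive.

N* ≈ 112, H* ≈ 8.26, P* ≈ 12.3

From dP/dt = 0: 0.0121H* = 0.1, so H* = 8.26.
From dN/dt = 0: 0.62(1 - N*/216) = 0.0361·8.26, giving N* = 216·(1 - 0.481) = 112.
From dH/dt = 0: 0.00913·112 - 0.581 = 0.0359P*, so P* = 0.442/0.0359 = 12.3.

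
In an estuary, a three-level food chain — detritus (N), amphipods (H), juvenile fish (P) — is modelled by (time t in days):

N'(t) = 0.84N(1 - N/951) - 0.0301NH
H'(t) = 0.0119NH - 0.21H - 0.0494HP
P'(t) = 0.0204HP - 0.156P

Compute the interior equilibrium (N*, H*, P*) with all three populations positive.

N* ≈ 690, H* ≈ 7.65, P* ≈ 162

From dP/dt = 0: 0.0204H* = 0.156, so H* = 7.65.
From dN/dt = 0: 0.84(1 - N*/951) = 0.0301·7.65, giving N* = 951·(1 - 0.274) = 690.
From dH/dt = 0: 0.0119·690 - 0.21 = 0.0494P*, so P* = 8.01/0.0494 = 162.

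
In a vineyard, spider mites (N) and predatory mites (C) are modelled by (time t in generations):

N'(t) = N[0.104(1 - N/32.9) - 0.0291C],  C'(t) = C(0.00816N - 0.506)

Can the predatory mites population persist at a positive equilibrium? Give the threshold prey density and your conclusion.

Threshold N = 62; K < 62, so no, the predator goes extinct.

The predator equation gives dC/dt > 0 only when N > 0.506/0.00816 = 62.
Without the predator, N → K = 32.9. Since 32.9 < 62, the predator cannot invade.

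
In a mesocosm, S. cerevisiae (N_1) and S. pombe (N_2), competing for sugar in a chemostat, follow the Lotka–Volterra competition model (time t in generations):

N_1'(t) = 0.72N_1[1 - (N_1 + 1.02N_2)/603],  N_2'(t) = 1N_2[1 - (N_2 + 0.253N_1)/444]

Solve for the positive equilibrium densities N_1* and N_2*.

N_1* ≈ 202, N_2* ≈ 393

Setting both brackets to zero gives the nullclines N_1 + 1.02N_2 = 603 and 0.253N_1 + N_2 = 444.
Substituting N_2 = 444 - 0.253N_1 into the first: N_1(1 - 1.02·0.253) = 603 - 1.02·444.
So N_1* = 150/0.742 = 202, and then N_2* = 444 - 0.253·202 = 393.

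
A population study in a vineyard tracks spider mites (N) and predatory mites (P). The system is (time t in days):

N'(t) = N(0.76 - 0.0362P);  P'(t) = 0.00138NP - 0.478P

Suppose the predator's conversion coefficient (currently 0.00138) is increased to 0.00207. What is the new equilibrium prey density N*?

N* ≈ 231

At the interior fixed point, setting dP/dt = 0 with P > 0 fixes N* = (predator death rate)/(NP coefficient) — independent of the other coefficients.
With the change, N* = 0.478/0.00207 = 231; it falls from 346.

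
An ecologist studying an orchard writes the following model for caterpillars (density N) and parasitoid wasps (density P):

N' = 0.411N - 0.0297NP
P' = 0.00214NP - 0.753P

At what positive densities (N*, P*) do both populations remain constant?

N* ≈ 352, P* ≈ 13.8

Set dP/dt = 0 with P > 0: 0.00214N - 0.753 = 0, so N* = 0.753/0.00214 = 352.
Set dN/dt = 0 with N > 0: 0.411 - 0.0297P = 0, so P* = 0.411/0.0297 = 13.8.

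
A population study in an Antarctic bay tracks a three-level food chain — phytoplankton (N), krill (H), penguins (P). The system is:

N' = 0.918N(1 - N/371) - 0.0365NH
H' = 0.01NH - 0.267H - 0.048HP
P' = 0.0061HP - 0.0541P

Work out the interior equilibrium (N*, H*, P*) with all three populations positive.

From dP/dt = 0: 0.0061H* = 0.0541, so H* = 8.87.
From dN/dt = 0: 0.918(1 - N*/371) = 0.0365·8.87, giving N* = 371·(1 - 0.353) = 240.
From dH/dt = 0: 0.01·240 - 0.267 = 0.048P*, so P* = 2.13/0.048 = 44.5.

N* ≈ 240, H* ≈ 8.87, P* ≈ 44.5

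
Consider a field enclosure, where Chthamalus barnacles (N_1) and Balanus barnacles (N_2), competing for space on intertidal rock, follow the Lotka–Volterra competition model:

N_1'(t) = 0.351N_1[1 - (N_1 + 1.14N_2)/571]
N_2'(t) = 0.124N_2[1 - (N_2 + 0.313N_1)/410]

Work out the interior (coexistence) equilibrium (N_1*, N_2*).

N_1* ≈ 161, N_2* ≈ 360

Setting both brackets to zero gives the nullclines N_1 + 1.14N_2 = 571 and 0.313N_1 + N_2 = 410.
Substituting N_2 = 410 - 0.313N_1 into the first: N_1(1 - 1.14·0.313) = 571 - 1.14·410.
So N_1* = 104/0.643 = 161, and then N_2* = 410 - 0.313·161 = 360.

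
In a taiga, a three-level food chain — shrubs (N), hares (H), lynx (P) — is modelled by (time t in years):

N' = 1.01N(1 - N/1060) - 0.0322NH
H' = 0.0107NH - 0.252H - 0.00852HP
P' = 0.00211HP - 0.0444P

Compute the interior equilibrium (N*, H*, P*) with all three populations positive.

N* ≈ 349, H* ≈ 21, P* ≈ 409

From dP/dt = 0: 0.00211H* = 0.0444, so H* = 21.
From dN/dt = 0: 1.01(1 - N*/1060) = 0.0322·21, giving N* = 1060·(1 - 0.671) = 349.
From dH/dt = 0: 0.0107·349 - 0.252 = 0.00852P*, so P* = 3.48/0.00852 = 409.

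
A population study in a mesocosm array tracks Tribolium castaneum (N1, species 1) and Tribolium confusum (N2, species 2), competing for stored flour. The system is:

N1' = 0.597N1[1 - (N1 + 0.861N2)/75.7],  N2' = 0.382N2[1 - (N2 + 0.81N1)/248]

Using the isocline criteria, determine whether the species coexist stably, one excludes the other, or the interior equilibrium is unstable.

species 2 excludes species 1

Compare the nullcline intercepts: K1/α12 = 75.7/0.861 = 87.9 < K2 = 248; K2/α21 = 248/0.81 = 306 > K1 = 75.7.
Since the inequalities point opposite ways, species 2 can invade but species 1 cannot.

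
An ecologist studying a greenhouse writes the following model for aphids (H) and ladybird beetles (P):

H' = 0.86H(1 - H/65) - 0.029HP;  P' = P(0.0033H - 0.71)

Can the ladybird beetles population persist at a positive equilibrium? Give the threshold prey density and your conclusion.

Threshold H = 215; K < 215, so no, the predator goes extinct.

The predator equation gives dP/dt > 0 only when H > 0.71/0.0033 = 215.
Without the predator, H → K = 65. Since 65 < 215, the predator cannot invade.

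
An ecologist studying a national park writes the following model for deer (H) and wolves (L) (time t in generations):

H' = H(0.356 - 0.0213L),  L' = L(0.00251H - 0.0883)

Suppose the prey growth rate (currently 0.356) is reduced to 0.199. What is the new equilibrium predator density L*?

L* ≈ 9.34

At the interior fixed point, setting dH/dt = 0 with H > 0 fixes L* = (prey growth rate)/(HL coefficient) — independent of the other coefficients.
With the change, L* = 0.199/0.0213 = 9.34; it falls from 16.7.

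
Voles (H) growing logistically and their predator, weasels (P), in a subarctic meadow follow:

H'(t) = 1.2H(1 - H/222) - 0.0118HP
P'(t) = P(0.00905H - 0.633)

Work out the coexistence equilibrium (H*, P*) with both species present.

H* ≈ 69.9, P* ≈ 69.7

From dP/dt = 0 with P > 0: 0.00905H* = 0.633, so H* = 69.9.
Substitute into dH/dt = 0: 1.2(1 - 69.9/222) = 0.0118P*.
The bracket is 0.685, giving P* = 0.822/0.0118 = 69.7.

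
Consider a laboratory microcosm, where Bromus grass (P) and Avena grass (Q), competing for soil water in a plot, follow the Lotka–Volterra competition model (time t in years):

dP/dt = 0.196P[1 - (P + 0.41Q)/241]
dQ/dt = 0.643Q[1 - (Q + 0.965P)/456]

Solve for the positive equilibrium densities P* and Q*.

Setting both brackets to zero gives the nullclines P + 0.41Q = 241 and 0.965P + Q = 456.
Substituting Q = 456 - 0.965P into the first: P(1 - 0.41·0.965) = 241 - 0.41·456.
So P* = 54/0.604 = 89.4, and then Q* = 456 - 0.965·89.4 = 370.

P* ≈ 89.4, Q* ≈ 370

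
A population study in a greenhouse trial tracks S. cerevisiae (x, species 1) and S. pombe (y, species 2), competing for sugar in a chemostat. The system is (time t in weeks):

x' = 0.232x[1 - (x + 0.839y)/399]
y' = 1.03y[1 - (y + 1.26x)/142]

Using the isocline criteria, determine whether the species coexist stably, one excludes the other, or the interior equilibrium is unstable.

species 1 excludes species 2

Compare the nullcline intercepts: K1/α12 = 399/0.839 = 476 > K2 = 142; K2/α21 = 142/1.26 = 113 < K1 = 399.
Since the inequalities point opposite ways, species 1 can invade but species 2 cannot.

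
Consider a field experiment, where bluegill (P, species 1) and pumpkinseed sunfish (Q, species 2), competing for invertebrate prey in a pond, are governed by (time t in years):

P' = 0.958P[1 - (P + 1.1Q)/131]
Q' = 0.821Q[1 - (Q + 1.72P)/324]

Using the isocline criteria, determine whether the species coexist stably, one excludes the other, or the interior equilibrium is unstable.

Compare the nullcline intercepts: K1/α12 = 131/1.1 = 119 < K2 = 324; K2/α21 = 324/1.72 = 188 > K1 = 131.
Since the inequalities point opposite ways, species 2 can invade but species 1 cannot.

species 2 excludes species 1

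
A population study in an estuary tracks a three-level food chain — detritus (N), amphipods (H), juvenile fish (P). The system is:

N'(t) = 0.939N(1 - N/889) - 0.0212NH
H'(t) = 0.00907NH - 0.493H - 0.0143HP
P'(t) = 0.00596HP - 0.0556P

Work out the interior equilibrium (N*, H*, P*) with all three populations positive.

From dP/dt = 0: 0.00596H* = 0.0556, so H* = 9.33.
From dN/dt = 0: 0.939(1 - N*/889) = 0.0212·9.33, giving N* = 889·(1 - 0.211) = 702.
From dH/dt = 0: 0.00907·702 - 0.493 = 0.0143P*, so P* = 5.87/0.0143 = 411.

N* ≈ 702, H* ≈ 9.33, P* ≈ 411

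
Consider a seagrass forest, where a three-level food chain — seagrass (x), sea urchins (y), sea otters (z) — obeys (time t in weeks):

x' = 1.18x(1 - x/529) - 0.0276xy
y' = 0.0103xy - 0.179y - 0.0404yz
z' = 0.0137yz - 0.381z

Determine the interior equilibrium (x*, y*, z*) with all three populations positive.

x* ≈ 185, y* ≈ 27.8, z* ≈ 42.7

From dz/dt = 0: 0.0137y* = 0.381, so y* = 27.8.
From dx/dt = 0: 1.18(1 - x*/529) = 0.0276·27.8, giving x* = 529·(1 - 0.65) = 185.
From dy/dt = 0: 0.0103·185 - 0.179 = 0.0404z*, so z* = 1.73/0.0404 = 42.7.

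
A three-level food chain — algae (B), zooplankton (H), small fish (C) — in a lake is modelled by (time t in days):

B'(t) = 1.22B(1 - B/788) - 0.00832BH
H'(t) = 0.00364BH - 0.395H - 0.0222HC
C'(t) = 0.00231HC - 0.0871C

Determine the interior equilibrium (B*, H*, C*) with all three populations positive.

From dC/dt = 0: 0.00231H* = 0.0871, so H* = 37.7.
From dB/dt = 0: 1.22(1 - B*/788) = 0.00832·37.7, giving B* = 788·(1 - 0.257) = 585.
From dH/dt = 0: 0.00364·585 - 0.395 = 0.0222C*, so C* = 1.74/0.0222 = 78.2.

B* ≈ 585, H* ≈ 37.7, C* ≈ 78.2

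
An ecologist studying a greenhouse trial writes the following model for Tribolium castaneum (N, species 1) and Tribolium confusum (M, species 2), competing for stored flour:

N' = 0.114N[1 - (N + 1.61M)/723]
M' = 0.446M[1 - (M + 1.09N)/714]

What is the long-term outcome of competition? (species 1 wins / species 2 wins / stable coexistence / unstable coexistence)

unstable coexistence (outcome depends on initial conditions)

Compare the nullcline intercepts: K1/α12 = 723/1.61 = 449 < K2 = 714; K2/α21 = 714/1.09 = 655 < K1 = 723.
Since both are reversed, neither can invade when rare; the interior point is a saddle.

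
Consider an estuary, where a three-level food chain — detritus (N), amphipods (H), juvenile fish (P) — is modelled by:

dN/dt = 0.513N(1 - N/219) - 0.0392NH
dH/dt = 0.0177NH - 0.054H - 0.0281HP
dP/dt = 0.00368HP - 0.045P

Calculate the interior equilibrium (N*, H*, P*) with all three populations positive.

From dP/dt = 0: 0.00368H* = 0.045, so H* = 12.2.
From dN/dt = 0: 0.513(1 - N*/219) = 0.0392·12.2, giving N* = 219·(1 - 0.934) = 14.4.
From dH/dt = 0: 0.0177·14.4 - 0.054 = 0.0281P*, so P* = 0.2/0.0281 = 7.13.

N* ≈ 14.4, H* ≈ 12.2, P* ≈ 7.13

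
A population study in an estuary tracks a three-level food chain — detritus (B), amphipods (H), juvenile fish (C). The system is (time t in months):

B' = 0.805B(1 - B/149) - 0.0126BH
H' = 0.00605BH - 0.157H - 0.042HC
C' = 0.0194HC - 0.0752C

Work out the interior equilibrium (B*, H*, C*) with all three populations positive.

From dC/dt = 0: 0.0194H* = 0.0752, so H* = 3.88.
From dB/dt = 0: 0.805(1 - B*/149) = 0.0126·3.88, giving B* = 149·(1 - 0.0607) = 140.
From dH/dt = 0: 0.00605·140 - 0.157 = 0.042C*, so C* = 0.69/0.042 = 16.4.

B* ≈ 140, H* ≈ 3.88, C* ≈ 16.4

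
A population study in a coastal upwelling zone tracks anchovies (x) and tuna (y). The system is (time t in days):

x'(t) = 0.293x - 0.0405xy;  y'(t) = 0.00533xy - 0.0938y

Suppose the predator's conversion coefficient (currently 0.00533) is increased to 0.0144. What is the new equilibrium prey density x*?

At the interior fixed point, setting dy/dt = 0 with y > 0 fixes x* = (predator death rate)/(xy coefficient) — independent of the other coefficients.
With the change, x* = 0.0938/0.0144 = 6.51; it falls from 17.6.

x* ≈ 6.51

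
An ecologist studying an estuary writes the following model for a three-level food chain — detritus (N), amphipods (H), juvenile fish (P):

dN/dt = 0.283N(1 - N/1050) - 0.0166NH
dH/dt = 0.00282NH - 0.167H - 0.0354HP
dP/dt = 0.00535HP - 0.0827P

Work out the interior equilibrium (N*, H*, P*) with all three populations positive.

N* ≈ 97.9, H* ≈ 15.5, P* ≈ 3.08

From dP/dt = 0: 0.00535H* = 0.0827, so H* = 15.5.
From dN/dt = 0: 0.283(1 - N*/1050) = 0.0166·15.5, giving N* = 1050·(1 - 0.907) = 97.9.
From dH/dt = 0: 0.00282·97.9 - 0.167 = 0.0354P*, so P* = 0.109/0.0354 = 3.08.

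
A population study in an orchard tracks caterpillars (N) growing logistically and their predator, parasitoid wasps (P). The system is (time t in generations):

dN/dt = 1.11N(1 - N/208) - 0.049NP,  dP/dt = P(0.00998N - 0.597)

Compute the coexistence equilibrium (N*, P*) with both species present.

N* ≈ 59.8, P* ≈ 16.1

From dP/dt = 0 with P > 0: 0.00998N* = 0.597, so N* = 59.8.
Substitute into dN/dt = 0: 1.11(1 - 59.8/208) = 0.049P*.
The bracket is 0.712, giving P* = 0.791/0.049 = 16.1.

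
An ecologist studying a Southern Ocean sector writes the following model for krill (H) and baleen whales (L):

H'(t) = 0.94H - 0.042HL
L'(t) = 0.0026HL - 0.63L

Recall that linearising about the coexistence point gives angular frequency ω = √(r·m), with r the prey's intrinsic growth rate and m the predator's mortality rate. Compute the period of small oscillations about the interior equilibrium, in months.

T ≈ 8.16 months

Here r = 0.94 and m = 0.63, so r·m = 0.592.
ω = √0.592 = 0.77 per month, hence T = 2π/ω ≈ 8.16 months.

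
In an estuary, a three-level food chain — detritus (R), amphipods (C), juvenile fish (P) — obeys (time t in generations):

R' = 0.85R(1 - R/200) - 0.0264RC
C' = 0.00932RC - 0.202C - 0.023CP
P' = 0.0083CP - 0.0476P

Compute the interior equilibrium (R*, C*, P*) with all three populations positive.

R* ≈ 164, C* ≈ 5.73, P* ≈ 57.8

From dP/dt = 0: 0.0083C* = 0.0476, so C* = 5.73.
From dR/dt = 0: 0.85(1 - R*/200) = 0.0264·5.73, giving R* = 200·(1 - 0.178) = 164.
From dC/dt = 0: 0.00932·164 - 0.202 = 0.023P*, so P* = 1.33/0.023 = 57.8.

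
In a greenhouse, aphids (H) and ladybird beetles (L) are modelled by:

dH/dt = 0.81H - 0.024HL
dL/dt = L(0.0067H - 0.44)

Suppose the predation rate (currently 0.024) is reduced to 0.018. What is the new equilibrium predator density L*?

At the interior fixed point, setting dH/dt = 0 with H > 0 fixes L* = (prey growth rate)/(HL coefficient) — independent of the other coefficients.
With the change, L* = 0.81/0.018 = 45; it rises from 33.8.

L* ≈ 45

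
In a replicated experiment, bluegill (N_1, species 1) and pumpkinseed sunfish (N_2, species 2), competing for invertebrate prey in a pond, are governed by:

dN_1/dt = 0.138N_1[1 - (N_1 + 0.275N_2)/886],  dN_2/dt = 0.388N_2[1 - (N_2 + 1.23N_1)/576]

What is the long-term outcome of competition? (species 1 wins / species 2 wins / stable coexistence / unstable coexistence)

Compare the nullcline intercepts: K1/α12 = 886/0.275 = 3220 > K2 = 576; K2/α21 = 576/1.23 = 468 < K1 = 886.
Since the inequalities point opposite ways, species 1 can invade but species 2 cannot.

species 1 excludes species 2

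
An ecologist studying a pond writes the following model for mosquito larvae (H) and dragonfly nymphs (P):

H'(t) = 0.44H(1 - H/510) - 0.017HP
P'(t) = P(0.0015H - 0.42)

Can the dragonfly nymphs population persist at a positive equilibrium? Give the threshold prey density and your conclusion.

Threshold H = 280; K > 280, so yes, the predator persists.

The predator equation gives dP/dt > 0 only when H > 0.42/0.0015 = 280.
Without the predator, H → K = 510. Since 510 > 280, the predator can invade and persist.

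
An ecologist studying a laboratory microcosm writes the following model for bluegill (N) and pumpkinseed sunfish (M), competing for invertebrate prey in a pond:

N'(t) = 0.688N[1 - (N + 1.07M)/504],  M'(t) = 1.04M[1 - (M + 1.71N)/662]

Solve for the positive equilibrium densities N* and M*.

Setting both brackets to zero gives the nullclines N + 1.07M = 504 and 1.71N + M = 662.
Substituting M = 662 - 1.71N into the first: N(1 - 1.07·1.71) = 504 - 1.07·662.
So N* = -204/-0.83 = 246, and then M* = 662 - 1.71·246 = 241.

N* ≈ 246, M* ≈ 241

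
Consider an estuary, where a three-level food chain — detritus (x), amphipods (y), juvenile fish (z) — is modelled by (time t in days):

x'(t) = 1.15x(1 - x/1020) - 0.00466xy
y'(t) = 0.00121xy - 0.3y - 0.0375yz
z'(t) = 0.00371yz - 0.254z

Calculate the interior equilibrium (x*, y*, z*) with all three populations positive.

x* ≈ 737, y* ≈ 68.5, z* ≈ 15.8

From dz/dt = 0: 0.00371y* = 0.254, so y* = 68.5.
From dx/dt = 0: 1.15(1 - x*/1020) = 0.00466·68.5, giving x* = 1020·(1 - 0.277) = 737.
From dy/dt = 0: 0.00121·737 - 0.3 = 0.0375z*, so z* = 0.592/0.0375 = 15.8.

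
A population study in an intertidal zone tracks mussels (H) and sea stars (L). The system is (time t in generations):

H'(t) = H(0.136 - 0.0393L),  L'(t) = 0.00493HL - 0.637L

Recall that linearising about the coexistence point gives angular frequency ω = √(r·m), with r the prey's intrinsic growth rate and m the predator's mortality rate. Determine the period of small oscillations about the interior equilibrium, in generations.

Here r = 0.136 and m = 0.637, so r·m = 0.0866.
ω = √0.0866 = 0.294 per generation, hence T = 2π/ω ≈ 21.3 generations.

T ≈ 21.3 generations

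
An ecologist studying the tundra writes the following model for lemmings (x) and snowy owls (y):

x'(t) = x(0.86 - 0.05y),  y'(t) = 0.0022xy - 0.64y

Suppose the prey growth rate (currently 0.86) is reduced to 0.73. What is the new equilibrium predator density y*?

At the interior fixed point, setting dx/dt = 0 with x > 0 fixes y* = (prey growth rate)/(xy coefficient) — independent of the other coefficients.
With the change, y* = 0.73/0.05 = 14.6; it falls from 17.2.

y* ≈ 14.6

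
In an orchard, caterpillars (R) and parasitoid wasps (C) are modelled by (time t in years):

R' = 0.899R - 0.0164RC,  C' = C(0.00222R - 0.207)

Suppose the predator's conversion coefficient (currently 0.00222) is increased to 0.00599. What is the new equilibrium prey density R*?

At the interior fixed point, setting dC/dt = 0 with C > 0 fixes R* = (predator death rate)/(RC coefficient) — independent of the other coefficients.
With the change, R* = 0.207/0.00599 = 34.6; it falls from 93.2.

R* ≈ 34.6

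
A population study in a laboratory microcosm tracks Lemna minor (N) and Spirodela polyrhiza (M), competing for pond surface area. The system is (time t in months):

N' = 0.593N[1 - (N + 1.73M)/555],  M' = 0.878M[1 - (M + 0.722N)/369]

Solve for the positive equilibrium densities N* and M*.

Setting both brackets to zero gives the nullclines N + 1.73M = 555 and 0.722N + M = 369.
Substituting M = 369 - 0.722N into the first: N(1 - 1.73·0.722) = 555 - 1.73·369.
So N* = -83.4/-0.249 = 335, and then M* = 369 - 0.722·335 = 127.

N* ≈ 335, M* ≈ 127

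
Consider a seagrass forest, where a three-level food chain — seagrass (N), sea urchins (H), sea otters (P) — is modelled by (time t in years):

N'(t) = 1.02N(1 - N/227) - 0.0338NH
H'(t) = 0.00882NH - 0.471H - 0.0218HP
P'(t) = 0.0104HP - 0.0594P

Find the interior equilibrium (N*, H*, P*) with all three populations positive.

N* ≈ 184, H* ≈ 5.71, P* ≈ 52.9

From dP/dt = 0: 0.0104H* = 0.0594, so H* = 5.71.
From dN/dt = 0: 1.02(1 - N*/227) = 0.0338·5.71, giving N* = 227·(1 - 0.189) = 184.
From dH/dt = 0: 0.00882·184 - 0.471 = 0.0218P*, so P* = 1.15/0.0218 = 52.9.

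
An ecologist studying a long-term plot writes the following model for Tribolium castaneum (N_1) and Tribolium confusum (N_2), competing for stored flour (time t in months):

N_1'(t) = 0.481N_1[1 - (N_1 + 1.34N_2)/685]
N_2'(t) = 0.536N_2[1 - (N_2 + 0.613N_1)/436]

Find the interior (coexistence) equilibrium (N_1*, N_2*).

Setting both brackets to zero gives the nullclines N_1 + 1.34N_2 = 685 and 0.613N_1 + N_2 = 436.
Substituting N_2 = 436 - 0.613N_1 into the first: N_1(1 - 1.34·0.613) = 685 - 1.34·436.
So N_1* = 101/0.179 = 564, and then N_2* = 436 - 0.613·564 = 90.1.

N_1* ≈ 564, N_2* ≈ 90.1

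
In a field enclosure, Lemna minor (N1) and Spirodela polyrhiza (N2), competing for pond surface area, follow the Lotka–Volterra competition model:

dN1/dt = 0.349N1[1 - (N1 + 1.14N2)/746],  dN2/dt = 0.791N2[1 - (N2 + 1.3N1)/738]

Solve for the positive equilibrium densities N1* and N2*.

N1* ≈ 198, N2* ≈ 481

Setting both brackets to zero gives the nullclines N1 + 1.14N2 = 746 and 1.3N1 + N2 = 738.
Substituting N2 = 738 - 1.3N1 into the first: N1(1 - 1.14·1.3) = 746 - 1.14·738.
So N1* = -95.3/-0.482 = 198, and then N2* = 738 - 1.3·198 = 481.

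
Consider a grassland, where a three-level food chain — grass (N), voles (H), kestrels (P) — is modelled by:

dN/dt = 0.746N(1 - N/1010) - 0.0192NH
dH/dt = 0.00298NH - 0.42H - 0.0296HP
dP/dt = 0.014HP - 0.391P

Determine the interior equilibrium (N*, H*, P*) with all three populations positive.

N* ≈ 284, H* ≈ 27.9, P* ≈ 14.4

From dP/dt = 0: 0.014H* = 0.391, so H* = 27.9.
From dN/dt = 0: 0.746(1 - N*/1010) = 0.0192·27.9, giving N* = 1010·(1 - 0.719) = 284.
From dH/dt = 0: 0.00298·284 - 0.42 = 0.0296P*, so P* = 0.426/0.0296 = 14.4.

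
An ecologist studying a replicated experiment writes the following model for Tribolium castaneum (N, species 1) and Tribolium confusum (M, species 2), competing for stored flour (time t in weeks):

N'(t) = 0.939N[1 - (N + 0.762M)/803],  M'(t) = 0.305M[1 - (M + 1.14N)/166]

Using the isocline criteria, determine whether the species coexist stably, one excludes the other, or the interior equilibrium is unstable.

species 1 excludes species 2

Compare the nullcline intercepts: K1/α12 = 803/0.762 = 1050 > K2 = 166; K2/α21 = 166/1.14 = 146 < K1 = 803.
Since the inequalities point opposite ways, species 1 can invade but species 2 cannot.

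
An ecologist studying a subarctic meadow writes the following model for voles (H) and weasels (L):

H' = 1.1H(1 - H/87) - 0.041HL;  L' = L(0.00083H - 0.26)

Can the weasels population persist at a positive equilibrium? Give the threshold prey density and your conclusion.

Threshold H = 313; K < 313, so no, the predator goes extinct.

The predator equation gives dL/dt > 0 only when H > 0.26/0.00083 = 313.
Without the predator, H → K = 87. Since 87 < 313, the predator cannot invade.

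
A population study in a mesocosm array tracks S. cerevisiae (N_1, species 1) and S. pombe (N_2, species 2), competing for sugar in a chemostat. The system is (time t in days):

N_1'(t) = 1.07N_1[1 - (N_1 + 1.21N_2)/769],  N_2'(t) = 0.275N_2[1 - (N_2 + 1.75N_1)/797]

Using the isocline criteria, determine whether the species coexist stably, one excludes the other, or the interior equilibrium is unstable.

unstable coexistence (outcome depends on initial conditions)

Compare the nullcline intercepts: K1/α12 = 769/1.21 = 636 < K2 = 797; K2/α21 = 797/1.75 = 455 < K1 = 769.
Since both are reversed, neither can invade when rare; the interior point is a saddle.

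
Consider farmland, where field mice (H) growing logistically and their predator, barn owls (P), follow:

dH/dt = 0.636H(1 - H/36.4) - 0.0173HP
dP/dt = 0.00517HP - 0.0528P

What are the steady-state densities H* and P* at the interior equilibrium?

From dP/dt = 0 with P > 0: 0.00517H* = 0.0528, so H* = 10.2.
Substitute into dH/dt = 0: 0.636(1 - 10.2/36.4) = 0.0173P*.
The bracket is 0.719, giving P* = 0.458/0.0173 = 26.4.

H* ≈ 10.2, P* ≈ 26.4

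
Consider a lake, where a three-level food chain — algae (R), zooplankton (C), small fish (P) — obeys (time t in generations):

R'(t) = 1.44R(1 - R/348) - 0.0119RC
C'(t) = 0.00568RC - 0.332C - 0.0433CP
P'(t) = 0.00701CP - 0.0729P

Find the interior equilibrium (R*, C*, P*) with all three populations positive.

R* ≈ 318, C* ≈ 10.4, P* ≈ 34.1

From dP/dt = 0: 0.00701C* = 0.0729, so C* = 10.4.
From dR/dt = 0: 1.44(1 - R*/348) = 0.0119·10.4, giving R* = 348·(1 - 0.0859) = 318.
From dC/dt = 0: 0.00568·318 - 0.332 = 0.0433P*, so P* = 1.47/0.0433 = 34.1.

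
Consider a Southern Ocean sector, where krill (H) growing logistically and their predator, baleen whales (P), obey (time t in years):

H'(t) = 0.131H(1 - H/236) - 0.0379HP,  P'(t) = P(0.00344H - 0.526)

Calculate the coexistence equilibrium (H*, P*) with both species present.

From dP/dt = 0 with P > 0: 0.00344H* = 0.526, so H* = 153.
Substitute into dH/dt = 0: 0.131(1 - 153/236) = 0.0379P*.
The bracket is 0.352, giving P* = 0.0461/0.0379 = 1.22.

H* ≈ 153, P* ≈ 1.22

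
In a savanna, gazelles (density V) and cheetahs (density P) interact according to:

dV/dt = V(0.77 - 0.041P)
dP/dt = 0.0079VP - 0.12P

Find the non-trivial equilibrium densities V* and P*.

Set dP/dt = 0 with P > 0: 0.0079V - 0.12 = 0, so V* = 0.12/0.0079 = 15.2.
Set dV/dt = 0 with V > 0: 0.77 - 0.041P = 0, so P* = 0.77/0.041 = 18.8.

V* ≈ 15.2, P* ≈ 18.8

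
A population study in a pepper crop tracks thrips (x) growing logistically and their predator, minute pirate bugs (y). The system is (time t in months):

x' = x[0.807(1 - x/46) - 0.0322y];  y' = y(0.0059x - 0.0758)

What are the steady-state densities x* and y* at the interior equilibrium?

x* ≈ 12.8, y* ≈ 18.1

From dy/dt = 0 with y > 0: 0.0059x* = 0.0758, so x* = 12.8.
Substitute into dx/dt = 0: 0.807(1 - 12.8/46) = 0.0322y*.
The bracket is 0.721, giving y* = 0.582/0.0322 = 18.1.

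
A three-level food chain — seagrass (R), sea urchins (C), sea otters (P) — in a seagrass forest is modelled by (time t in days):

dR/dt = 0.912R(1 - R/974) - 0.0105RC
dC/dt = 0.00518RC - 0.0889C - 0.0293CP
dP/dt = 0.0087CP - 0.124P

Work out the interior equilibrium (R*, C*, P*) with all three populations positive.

From dP/dt = 0: 0.0087C* = 0.124, so C* = 14.3.
From dR/dt = 0: 0.912(1 - R*/974) = 0.0105·14.3, giving R* = 974·(1 - 0.164) = 814.
From dC/dt = 0: 0.00518·814 - 0.0889 = 0.0293P*, so P* = 4.13/0.0293 = 141.

R* ≈ 814, C* ≈ 14.3, P* ≈ 141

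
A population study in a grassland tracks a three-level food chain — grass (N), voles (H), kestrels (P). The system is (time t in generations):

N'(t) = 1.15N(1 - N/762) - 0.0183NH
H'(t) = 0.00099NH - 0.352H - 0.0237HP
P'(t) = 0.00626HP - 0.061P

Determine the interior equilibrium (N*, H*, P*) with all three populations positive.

From dP/dt = 0: 0.00626H* = 0.061, so H* = 9.74.
From dN/dt = 0: 1.15(1 - N*/762) = 0.0183·9.74, giving N* = 762·(1 - 0.155) = 644.
From dH/dt = 0: 0.00099·644 - 0.352 = 0.0237P*, so P* = 0.285/0.0237 = 12.

N* ≈ 644, H* ≈ 9.74, P* ≈ 12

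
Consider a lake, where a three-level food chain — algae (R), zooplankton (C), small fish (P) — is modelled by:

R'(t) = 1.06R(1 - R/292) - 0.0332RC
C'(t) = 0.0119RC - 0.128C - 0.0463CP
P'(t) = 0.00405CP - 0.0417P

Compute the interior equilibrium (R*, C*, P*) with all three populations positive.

R* ≈ 198, C* ≈ 10.3, P* ≈ 48.1

From dP/dt = 0: 0.00405C* = 0.0417, so C* = 10.3.
From dR/dt = 0: 1.06(1 - R*/292) = 0.0332·10.3, giving R* = 292·(1 - 0.322) = 198.
From dC/dt = 0: 0.0119·198 - 0.128 = 0.0463P*, so P* = 2.23/0.0463 = 48.1.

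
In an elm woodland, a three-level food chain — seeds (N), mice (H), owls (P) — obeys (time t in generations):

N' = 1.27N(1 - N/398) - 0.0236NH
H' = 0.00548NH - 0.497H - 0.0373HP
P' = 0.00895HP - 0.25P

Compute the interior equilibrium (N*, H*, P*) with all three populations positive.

From dP/dt = 0: 0.00895H* = 0.25, so H* = 27.9.
From dN/dt = 0: 1.27(1 - N*/398) = 0.0236·27.9, giving N* = 398·(1 - 0.519) = 191.
From dH/dt = 0: 0.00548·191 - 0.497 = 0.0373P*, so P* = 0.552/0.0373 = 14.8.

N* ≈ 191, H* ≈ 27.9, P* ≈ 14.8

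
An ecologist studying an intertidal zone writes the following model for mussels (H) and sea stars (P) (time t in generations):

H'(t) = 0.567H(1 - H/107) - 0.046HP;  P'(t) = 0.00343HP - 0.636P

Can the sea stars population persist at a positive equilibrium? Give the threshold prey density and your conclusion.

Threshold H = 185; K < 185, so no, the predator goes extinct.

The predator equation gives dP/dt > 0 only when H > 0.636/0.00343 = 185.
Without the predator, H → K = 107. Since 107 < 185, the predator cannot invade.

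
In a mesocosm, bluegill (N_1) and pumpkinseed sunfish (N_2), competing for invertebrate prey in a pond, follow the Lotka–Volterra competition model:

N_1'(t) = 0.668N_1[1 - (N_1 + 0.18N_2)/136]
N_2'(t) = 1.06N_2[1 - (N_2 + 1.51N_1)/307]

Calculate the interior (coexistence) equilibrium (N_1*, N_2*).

Setting both brackets to zero gives the nullclines N_1 + 0.18N_2 = 136 and 1.51N_1 + N_2 = 307.
Substituting N_2 = 307 - 1.51N_1 into the first: N_1(1 - 0.18·1.51) = 136 - 0.18·307.
So N_1* = 80.7/0.728 = 111, and then N_2* = 307 - 1.51·111 = 140.

N_1* ≈ 111, N_2* ≈ 140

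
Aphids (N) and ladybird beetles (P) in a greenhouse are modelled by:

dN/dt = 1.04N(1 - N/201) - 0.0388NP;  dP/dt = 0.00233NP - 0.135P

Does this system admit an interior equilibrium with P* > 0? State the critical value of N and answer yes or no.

The predator equation gives dP/dt > 0 only when N > 0.135/0.00233 = 57.9.
Without the predator, N → K = 201. Since 201 > 57.9, the predator can invade and persist.

Threshold N = 57.9; K > 57.9, so yes, the predator persists.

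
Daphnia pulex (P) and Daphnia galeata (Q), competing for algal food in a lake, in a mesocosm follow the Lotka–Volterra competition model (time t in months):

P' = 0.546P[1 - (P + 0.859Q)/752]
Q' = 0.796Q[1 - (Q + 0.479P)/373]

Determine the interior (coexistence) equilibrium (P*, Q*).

P* ≈ 733, Q* ≈ 21.7

Setting both brackets to zero gives the nullclines P + 0.859Q = 752 and 0.479P + Q = 373.
Substituting Q = 373 - 0.479P into the first: P(1 - 0.859·0.479) = 752 - 0.859·373.
So P* = 432/0.589 = 733, and then Q* = 373 - 0.479·733 = 21.7.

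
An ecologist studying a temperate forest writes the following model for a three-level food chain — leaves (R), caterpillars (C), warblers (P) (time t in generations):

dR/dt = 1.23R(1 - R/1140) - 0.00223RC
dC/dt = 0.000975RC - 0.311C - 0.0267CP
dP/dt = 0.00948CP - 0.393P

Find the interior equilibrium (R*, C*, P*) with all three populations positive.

From dP/dt = 0: 0.00948C* = 0.393, so C* = 41.5.
From dR/dt = 0: 1.23(1 - R*/1140) = 0.00223·41.5, giving R* = 1140·(1 - 0.0752) = 1050.
From dC/dt = 0: 0.000975·1050 - 0.311 = 0.0267P*, so P* = 0.717/0.0267 = 26.9.

R* ≈ 1050, C* ≈ 41.5, P* ≈ 26.9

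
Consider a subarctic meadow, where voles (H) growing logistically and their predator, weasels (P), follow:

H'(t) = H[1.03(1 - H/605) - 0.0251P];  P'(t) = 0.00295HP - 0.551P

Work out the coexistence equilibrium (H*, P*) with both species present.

H* ≈ 187, P* ≈ 28.4

From dP/dt = 0 with P > 0: 0.00295H* = 0.551, so H* = 187.
Substitute into dH/dt = 0: 1.03(1 - 187/605) = 0.0251P*.
The bracket is 0.691, giving P* = 0.712/0.0251 = 28.4.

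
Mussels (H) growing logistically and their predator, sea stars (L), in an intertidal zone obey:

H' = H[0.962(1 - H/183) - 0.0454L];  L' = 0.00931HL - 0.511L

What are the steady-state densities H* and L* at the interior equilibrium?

H* ≈ 54.9, L* ≈ 14.8

From dL/dt = 0 with L > 0: 0.00931H* = 0.511, so H* = 54.9.
Substitute into dH/dt = 0: 0.962(1 - 54.9/183) = 0.0454L*.
The bracket is 0.7, giving L* = 0.673/0.0454 = 14.8.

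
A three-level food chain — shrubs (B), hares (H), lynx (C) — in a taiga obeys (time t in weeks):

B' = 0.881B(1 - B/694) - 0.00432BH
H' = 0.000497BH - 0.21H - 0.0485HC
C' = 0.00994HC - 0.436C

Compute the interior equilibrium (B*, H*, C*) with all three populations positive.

B* ≈ 545, H* ≈ 43.9, C* ≈ 1.25

From dC/dt = 0: 0.00994H* = 0.436, so H* = 43.9.
From dB/dt = 0: 0.881(1 - B*/694) = 0.00432·43.9, giving B* = 694·(1 - 0.215) = 545.
From dH/dt = 0: 0.000497·545 - 0.21 = 0.0485C*, so C* = 0.0607/0.0485 = 1.25.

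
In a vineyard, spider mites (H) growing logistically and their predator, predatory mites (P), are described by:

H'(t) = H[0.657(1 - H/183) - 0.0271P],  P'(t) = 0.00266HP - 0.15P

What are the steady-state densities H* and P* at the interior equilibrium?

H* ≈ 56.4, P* ≈ 16.8

From dP/dt = 0 with P > 0: 0.00266H* = 0.15, so H* = 56.4.
Substitute into dH/dt = 0: 0.657(1 - 56.4/183) = 0.0271P*.
The bracket is 0.692, giving P* = 0.455/0.0271 = 16.8.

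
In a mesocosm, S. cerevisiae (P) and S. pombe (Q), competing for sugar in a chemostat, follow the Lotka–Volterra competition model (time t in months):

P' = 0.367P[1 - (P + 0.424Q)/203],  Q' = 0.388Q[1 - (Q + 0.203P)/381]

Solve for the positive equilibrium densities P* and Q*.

Setting both brackets to zero gives the nullclines P + 0.424Q = 203 and 0.203P + Q = 381.
Substituting Q = 381 - 0.203P into the first: P(1 - 0.424·0.203) = 203 - 0.424·381.
So P* = 41.5/0.914 = 45.4, and then Q* = 381 - 0.203·45.4 = 372.

P* ≈ 45.4, Q* ≈ 372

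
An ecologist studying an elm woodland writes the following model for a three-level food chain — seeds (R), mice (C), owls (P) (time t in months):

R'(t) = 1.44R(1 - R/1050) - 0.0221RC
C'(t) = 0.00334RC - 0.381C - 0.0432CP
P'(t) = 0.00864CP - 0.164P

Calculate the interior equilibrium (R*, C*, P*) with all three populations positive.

From dP/dt = 0: 0.00864C* = 0.164, so C* = 19.
From dR/dt = 0: 1.44(1 - R*/1050) = 0.0221·19, giving R* = 1050·(1 - 0.291) = 744.
From dC/dt = 0: 0.00334·744 - 0.381 = 0.0432P*, so P* = 2.1/0.0432 = 48.7.

R* ≈ 744, C* ≈ 19, P* ≈ 48.7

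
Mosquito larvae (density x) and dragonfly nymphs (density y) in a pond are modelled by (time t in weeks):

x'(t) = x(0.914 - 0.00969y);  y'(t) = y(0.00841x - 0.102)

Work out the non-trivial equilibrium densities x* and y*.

Set dy/dt = 0 with y > 0: 0.00841x - 0.102 = 0, so x* = 0.102/0.00841 = 12.1.
Set dx/dt = 0 with x > 0: 0.914 - 0.00969y = 0, so y* = 0.914/0.00969 = 94.3.

x* ≈ 12.1, y* ≈ 94.3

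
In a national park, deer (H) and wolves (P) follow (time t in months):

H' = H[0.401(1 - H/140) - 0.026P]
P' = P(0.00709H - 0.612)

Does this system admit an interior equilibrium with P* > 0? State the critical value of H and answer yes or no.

Threshold H = 86.3; K > 86.3, so yes, the predator persists.

The predator equation gives dP/dt > 0 only when H > 0.612/0.00709 = 86.3.
Without the predator, H → K = 140. Since 140 > 86.3, the predator can invade and persist.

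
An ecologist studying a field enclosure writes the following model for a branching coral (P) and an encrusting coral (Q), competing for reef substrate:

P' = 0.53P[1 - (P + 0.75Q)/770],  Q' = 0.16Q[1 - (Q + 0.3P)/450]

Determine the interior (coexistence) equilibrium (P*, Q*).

Setting both brackets to zero gives the nullclines P + 0.75Q = 770 and 0.3P + Q = 450.
Substituting Q = 450 - 0.3P into the first: P(1 - 0.75·0.3) = 770 - 0.75·450.
So P* = 432/0.775 = 558, and then Q* = 450 - 0.3·558 = 283.

P* ≈ 558, Q* ≈ 283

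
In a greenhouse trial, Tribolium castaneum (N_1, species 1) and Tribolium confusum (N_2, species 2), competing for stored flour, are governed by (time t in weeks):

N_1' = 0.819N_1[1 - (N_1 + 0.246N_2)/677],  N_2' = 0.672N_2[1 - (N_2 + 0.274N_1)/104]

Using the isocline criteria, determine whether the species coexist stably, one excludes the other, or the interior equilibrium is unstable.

Compare the nullcline intercepts: K1/α12 = 677/0.246 = 2750 > K2 = 104; K2/α21 = 104/0.274 = 380 < K1 = 677.
Since the inequalities point opposite ways, species 1 can invade but species 2 cannot.

species 1 excludes species 2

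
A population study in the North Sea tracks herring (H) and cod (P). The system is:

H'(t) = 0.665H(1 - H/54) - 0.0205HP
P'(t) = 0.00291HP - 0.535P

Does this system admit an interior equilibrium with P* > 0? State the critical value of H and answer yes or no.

Threshold H = 184; K < 184, so no, the predator goes extinct.

The predator equation gives dP/dt > 0 only when H > 0.535/0.00291 = 184.
Without the predator, H → K = 54. Since 54 < 184, the predator cannot invade.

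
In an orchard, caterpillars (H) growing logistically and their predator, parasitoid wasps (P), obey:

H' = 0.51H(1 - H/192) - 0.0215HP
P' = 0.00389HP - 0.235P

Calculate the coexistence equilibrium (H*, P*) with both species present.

From dP/dt = 0 with P > 0: 0.00389H* = 0.235, so H* = 60.4.
Substitute into dH/dt = 0: 0.51(1 - 60.4/192) = 0.0215P*.
The bracket is 0.685, giving P* = 0.35/0.0215 = 16.3.

H* ≈ 60.4, P* ≈ 16.3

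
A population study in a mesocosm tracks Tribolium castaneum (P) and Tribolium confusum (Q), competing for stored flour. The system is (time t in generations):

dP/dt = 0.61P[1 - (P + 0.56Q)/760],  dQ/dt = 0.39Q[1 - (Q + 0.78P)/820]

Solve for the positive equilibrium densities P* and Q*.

P* ≈ 534, Q* ≈ 403

Setting both brackets to zero gives the nullclines P + 0.56Q = 760 and 0.78P + Q = 820.
Substituting Q = 820 - 0.78P into the first: P(1 - 0.56·0.78) = 760 - 0.56·820.
So P* = 301/0.563 = 534, and then Q* = 820 - 0.78·534 = 403.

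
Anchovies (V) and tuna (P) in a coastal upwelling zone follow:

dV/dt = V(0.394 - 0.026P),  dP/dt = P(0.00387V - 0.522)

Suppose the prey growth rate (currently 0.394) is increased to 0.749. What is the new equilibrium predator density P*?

At the interior fixed point, setting dV/dt = 0 with V > 0 fixes P* = (prey growth rate)/(VP coefficient) — independent of the other coefficients.
With the change, P* = 0.749/0.026 = 28.8; it rises from 15.2.

P* ≈ 28.8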